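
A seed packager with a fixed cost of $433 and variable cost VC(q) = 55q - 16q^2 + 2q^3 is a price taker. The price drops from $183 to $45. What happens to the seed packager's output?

MC = 55 - 32q + 6q^2; the shutdown threshold is min AVC = $23 (at q = 4).
At P = $183 ≥ min AVC, set P = MC on the rising branch: q = 8.
At P = $45 ≥ min AVC, set P = MC: q = 5. The firm stays open but cuts output.

Output falls from 8 to 5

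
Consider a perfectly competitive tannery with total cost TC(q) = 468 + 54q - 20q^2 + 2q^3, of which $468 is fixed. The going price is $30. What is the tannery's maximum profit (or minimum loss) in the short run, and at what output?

Profit = -$324 at q = 6

AVC = 54 - 20q + 2q^2 has its minimum $4 at q = 5; price $30 clears that bar, so the firm operates.
With MC = 54 - 40q + 6q^2, P = MC on the upward-sloping part at q* = 6.
TR = 30·6 = 180. TC = 468 + 36 = 504. Profit = 180 − 504 = -$324.
By producing, the firm covers all variable cost plus $144 of fixed cost; shutting down would lose the full $468.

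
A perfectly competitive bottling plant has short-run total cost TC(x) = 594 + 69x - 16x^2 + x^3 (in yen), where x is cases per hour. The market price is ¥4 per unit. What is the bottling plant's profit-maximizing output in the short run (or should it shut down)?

From TC, MC = TC'(x) = 69 - 32x + 3x^2 and AVC = VC/x = 69 - 16x + x^2.
AVC is minimized where dAVC/dx = -16 + 2x = 0, at x = 8; min AVC = 69 - 16·8 + 8^2 = ¥5.
With P < min AVC (¥4 < ¥5), every unit sold adds to the loss.
Shutting down limits the loss to fixed cost, ¥594.

Shut down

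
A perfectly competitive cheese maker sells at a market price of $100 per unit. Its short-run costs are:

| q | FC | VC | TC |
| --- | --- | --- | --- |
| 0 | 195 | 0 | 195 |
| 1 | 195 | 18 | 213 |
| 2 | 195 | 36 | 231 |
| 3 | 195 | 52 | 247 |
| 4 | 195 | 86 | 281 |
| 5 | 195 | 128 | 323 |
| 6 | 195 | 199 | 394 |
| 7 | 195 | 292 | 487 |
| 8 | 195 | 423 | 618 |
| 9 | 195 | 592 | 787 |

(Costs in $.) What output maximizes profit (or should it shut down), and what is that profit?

Profit at each row (π = 100q − TC): q=0: -195; q=1: -113; q=2: -31; q=3: 53; q=4: 119; q=5: 177; q=6: 206; q=7: 213; q=8: 182; q=9: 113.
Profit is maximized at q = 7. AVC there is 292/7 = $41.71 ≤ P, so producing beats shutting down (which would give -$195).

q = 7; profit = $213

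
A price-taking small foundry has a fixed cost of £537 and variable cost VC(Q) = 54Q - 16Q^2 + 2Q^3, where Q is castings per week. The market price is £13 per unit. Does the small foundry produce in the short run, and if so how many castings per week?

From TC, MC = TC'(Q) = 54 - 32Q + 6Q^2 and AVC = VC/Q = 54 - 16Q + 2Q^2.
The AVC parabola has its vertex at Q = 16/4 = 4, where AVC = 54 - 16·4 + 2·4^2 = £22.
With P < min AVC (£13 < £22), every unit sold adds to the loss.
Best response: produce nothing and absorb the £537 fixed cost.

Shut down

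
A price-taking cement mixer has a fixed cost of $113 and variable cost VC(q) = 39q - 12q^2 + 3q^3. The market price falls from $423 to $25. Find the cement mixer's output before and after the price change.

Output falls from 8 to 0 (the firm shuts down)

MC = 39 - 24q + 9q^2; the shutdown threshold is min AVC = $27 (at q = 2).
With P = $423 above the shutdown price, P = MC gives q = 8.
At P = $25 < min AVC = $27, price no longer covers variable cost at any output, so the firm shuts down: q = 0.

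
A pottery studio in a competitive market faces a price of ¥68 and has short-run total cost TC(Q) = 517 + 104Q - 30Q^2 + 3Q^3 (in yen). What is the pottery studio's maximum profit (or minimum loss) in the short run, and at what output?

Profit = -¥301 at Q = 6

AVC = 104 - 30Q + 3Q^2; min AVC = ¥29 at Q = 5. Since P = ¥68 ≥ min AVC, the firm produces.
MC = 104 - 60Q + 9Q^2. Setting P = MC and taking the root on the rising branch gives Q* = 6.
TR = 68·6 = 408. TC = 517 + 192 = 709. Profit = 408 − 709 = -¥301.
By producing, the firm covers all variable cost plus ¥216 of fixed cost; shutting down would lose the full ¥517.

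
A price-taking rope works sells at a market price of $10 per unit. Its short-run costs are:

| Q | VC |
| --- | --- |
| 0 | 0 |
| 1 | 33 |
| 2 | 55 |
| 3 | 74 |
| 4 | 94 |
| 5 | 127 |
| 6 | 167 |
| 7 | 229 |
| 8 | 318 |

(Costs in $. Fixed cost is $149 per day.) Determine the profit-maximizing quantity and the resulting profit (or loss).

Q = 0 (shut down); profit = -$149

Profit at each row (π = 10Q − TC): Q=0: -149; Q=1: -172; Q=2: -184; Q=3: -193; Q=4: -203; Q=5: -226; Q=6: -256; Q=7: -308; Q=8: -387.
Profit is highest at Q = 0. Equivalently, the lowest AVC in the table is 94/4 ≈ $23.50 at Q = 4, and P = $10 falls below it — price never covers variable cost, so the firm shuts down and loses only its fixed cost.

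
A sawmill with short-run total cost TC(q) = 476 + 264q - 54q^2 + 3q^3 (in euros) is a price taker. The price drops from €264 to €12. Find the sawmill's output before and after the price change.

Output falls from 12 to 0 (the firm shuts down)

AVC = 264 - 54q + 3q^2, minimized at q = 9 where min AVC = €21. MC = 264 - 108q + 9q^2.
With P = €264 above the shutdown price, P = MC gives q = 12.
At P = €12 < min AVC = €21, price no longer covers variable cost at any output, so the firm shuts down: q = 0.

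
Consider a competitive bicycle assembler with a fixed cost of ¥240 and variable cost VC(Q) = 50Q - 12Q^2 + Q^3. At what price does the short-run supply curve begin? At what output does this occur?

¥14 per unit, at Q = 6

Short-run supply begins at min AVC. From VC = 50Q - 12Q^2 + Q^3, AVC = 50 - 12Q + Q^2.
At the minimum of AVC, MC = AVC. MC = 50 - 24Q + 3Q^2; setting MC = AVC gives 2Q^2 - 12Q = 0, so Q = 6. min AVC = 14.
For P < ¥14 the firm produces nothing.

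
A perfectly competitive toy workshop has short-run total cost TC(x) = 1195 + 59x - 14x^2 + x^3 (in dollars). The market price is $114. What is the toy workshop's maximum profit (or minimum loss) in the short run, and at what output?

Profit = -$227 at x = 11

AVC = 59 - 14x + x^2; min AVC = $10 at x = 7. Since P = $114 ≥ min AVC, the firm produces.
MC = 59 - 28x + 3x^2. Setting P = MC and taking the root on the rising branch gives x* = 11.
TR = 114·11 = 1254. TC = 1195 + 286 = 1481. Profit = 1254 − 1481 = -$227.
By producing, the firm covers all variable cost plus $968 of fixed cost; shutting down would lose the full $1195.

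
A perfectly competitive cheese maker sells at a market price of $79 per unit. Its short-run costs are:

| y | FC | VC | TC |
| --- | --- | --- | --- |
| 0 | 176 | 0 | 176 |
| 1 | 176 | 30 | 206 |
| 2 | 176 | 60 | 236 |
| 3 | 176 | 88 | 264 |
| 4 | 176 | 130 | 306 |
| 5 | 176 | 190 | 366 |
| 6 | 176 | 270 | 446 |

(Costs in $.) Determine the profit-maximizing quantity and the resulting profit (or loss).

y = 5; profit = $29

Compute π = P·y − TC at each output: y=0: -176; y=1: -127; y=2: -78; y=3: -27; y=4: 10; y=5: 29; y=6: 28.
Profit is maximized at y = 5. AVC there is 190/5 = $38 ≤ P, so producing beats shutting down (which would give -$176).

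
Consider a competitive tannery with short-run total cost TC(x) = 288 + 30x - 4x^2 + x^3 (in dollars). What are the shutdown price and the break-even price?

Shutdown price = $26; break-even price = $90

AVC = 30 - 4x + x^2; minimized at x = 2, giving min AVC = $26. That is the shutdown price.
ATC = 288/x + 30 - 4x + x^2. Setting dATC/dx = −288/x^2 − 4 + 2x = 0 gives x = 6 (since 2·6^3 − 4·6^2 = 288).
min ATC = 288/6 + 30 − 4·6 + 6^2 = $90. That is the break-even price.
For $26 ≤ P < $90 the firm produces at a loss; below $26 it shuts down.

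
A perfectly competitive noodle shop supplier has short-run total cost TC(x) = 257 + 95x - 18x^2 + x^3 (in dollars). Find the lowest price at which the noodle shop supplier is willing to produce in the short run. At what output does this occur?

Short-run supply begins at min AVC. From VC = 95x - 18x^2 + x^3, AVC = 95 - 18x + x^2.
At the minimum of AVC, MC = AVC. MC = 95 - 36x + 3x^2; setting MC = AVC gives 2x^2 - 18x = 0, so x = 9. min AVC = 14.
The firm shuts down for any P below $14.

$14 per unit, at x = 9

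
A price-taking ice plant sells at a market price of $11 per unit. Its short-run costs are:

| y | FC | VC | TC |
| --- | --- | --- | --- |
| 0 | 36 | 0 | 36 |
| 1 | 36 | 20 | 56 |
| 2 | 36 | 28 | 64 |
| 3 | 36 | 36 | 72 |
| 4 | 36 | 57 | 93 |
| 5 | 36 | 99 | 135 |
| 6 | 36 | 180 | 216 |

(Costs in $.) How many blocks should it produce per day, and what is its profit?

Compute π = P·y − TC at each output: y=0: -36; y=1: -45; y=2: -42; y=3: -39; y=4: -49; y=5: -80; y=6: -150.
Profit is highest at y = 0. Equivalently, the lowest AVC in the table is 36/3 ≈ $12 at y = 3, and P = $11 falls below it — price never covers variable cost, so the firm shuts down and loses only its fixed cost.

y = 0 (shut down); profit = -$36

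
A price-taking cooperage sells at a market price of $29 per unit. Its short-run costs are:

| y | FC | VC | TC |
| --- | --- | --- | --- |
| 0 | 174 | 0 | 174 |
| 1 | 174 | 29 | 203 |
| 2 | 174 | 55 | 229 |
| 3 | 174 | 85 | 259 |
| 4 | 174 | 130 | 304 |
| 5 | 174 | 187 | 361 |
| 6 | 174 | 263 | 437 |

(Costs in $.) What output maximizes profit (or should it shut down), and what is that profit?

y = 2; profit = -$171

Tabulate TR − TC: y=0: -174; y=1: -174; y=2: -171; y=3: -172; y=4: -188; y=5: -216; y=6: -263.
Profit is maximized at y = 2. AVC there is 55/2 = $27.50 ≤ P, so producing beats shutting down (which would give -$174).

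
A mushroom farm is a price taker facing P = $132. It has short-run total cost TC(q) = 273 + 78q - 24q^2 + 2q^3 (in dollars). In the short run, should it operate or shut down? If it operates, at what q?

From TC, MC = TC'(q) = 78 - 48q + 6q^2 and AVC = VC/q = 78 - 24q + 2q^2.
The AVC parabola has its vertex at q = 24/4 = 6, where AVC = 78 - 24·6 + 2·6^2 = $6.
Since P = $132 ≥ min AVC = $6, price covers variable cost and the firm should produce.
Set P = MC: 132 = 78 - 48q + 6q^2 → -54 - 48q + 6q^2 = 0. The roots are q = -1 and q = 9; the profit-maximizing output is on the rising part of MC, so q* = 9.
Check: AVC at q = 9 is $24 ≤ P, so revenue covers variable cost.
Profit = P·q − TC = 132·9 − 489 = $699.

Produce at q = 9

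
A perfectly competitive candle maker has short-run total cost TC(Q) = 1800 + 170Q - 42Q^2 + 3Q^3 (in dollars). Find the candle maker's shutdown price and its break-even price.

Shutdown price = $23; break-even price = $230

Shutdown price = min AVC. AVC = 170 - 42Q + 3Q^2, with vertex at Q = 7 and minimum $23.
ATC = 1800/Q + 170 - 42Q + 3Q^2. Setting dATC/dQ = −1800/Q^2 − 42 + 6Q = 0 gives Q = 10 (since 6·10^3 − 42·10^2 = 1800).
min ATC = 1800/10 + 170 − 42·10 + 3·10^2 = $230. That is the break-even price.
Between these two prices the firm operates at a loss; above $230 it earns a profit.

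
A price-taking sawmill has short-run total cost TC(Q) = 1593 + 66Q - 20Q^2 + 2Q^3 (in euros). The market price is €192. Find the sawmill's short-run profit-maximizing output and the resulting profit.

Profit = -€297 at Q = 9

AVC = 66 - 20Q + 2Q^2 has its minimum €16 at Q = 5; price €192 clears that bar, so the firm operates.
MC = 66 - 40Q + 6Q^2. Setting P = MC and taking the root on the rising branch gives Q* = 9.
TR = 192·9 = 1728. TC = 1593 + 432 = 2025. Profit = 1728 − 2025 = -€297.
Shutting down would mean losing the fixed cost of €1593, so operating at a loss of €297 is better by €1296.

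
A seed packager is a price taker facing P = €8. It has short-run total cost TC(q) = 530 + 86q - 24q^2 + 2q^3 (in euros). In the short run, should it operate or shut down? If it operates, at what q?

Shut down

From TC, MC = TC'(q) = 86 - 48q + 6q^2 and AVC = VC/q = 86 - 24q + 2q^2.
The AVC parabola has its vertex at q = 24/4 = 6, where AVC = 86 - 24·6 + 2·6^2 = €14.
Since P = €8 < min AVC = €14, price fails to cover variable cost at any output.
Best response: produce nothing and absorb the €530 fixed cost.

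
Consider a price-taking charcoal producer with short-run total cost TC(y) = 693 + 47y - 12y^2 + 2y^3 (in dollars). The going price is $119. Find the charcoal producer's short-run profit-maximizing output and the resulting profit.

AVC = 47 - 12y + 2y^2 has its minimum $29 at y = 3; price $119 clears that bar, so the firm operates.
MC = 47 - 24y + 6y^2. Setting P = MC and taking the root on the rising branch gives y* = 6.
TR = 119·6 = 714. TC = 693 + 282 = 975. Profit = 714 − 975 = -$261.
That loss of $261 beats the $693 the firm would lose by shutting down; producing recovers $432 of fixed cost.

Profit = -$261 at y = 6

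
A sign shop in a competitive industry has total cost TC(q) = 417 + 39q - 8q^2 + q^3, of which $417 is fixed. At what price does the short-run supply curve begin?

The firm shuts down when price falls below the minimum of average variable cost. AVC = VC/q = 39 - 8q + q^2.
At the minimum of AVC, MC = AVC. MC = 39 - 16q + 3q^2; setting MC = AVC gives 2q^2 - 8q = 0, so q = 4. min AVC = 23.
So the shutdown price is $23.

$23 per unit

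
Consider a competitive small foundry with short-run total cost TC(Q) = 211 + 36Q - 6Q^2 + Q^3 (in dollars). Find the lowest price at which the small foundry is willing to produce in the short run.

$27 per unit

The firm shuts down when price falls below the minimum of average variable cost. AVC = VC/Q = 36 - 6Q + Q^2.
dAVC/dQ = -6 + 2Q = 0 gives Q = 3. min AVC = 36 - 6·3 + 3^2 = 27.
So the shutdown price is $27.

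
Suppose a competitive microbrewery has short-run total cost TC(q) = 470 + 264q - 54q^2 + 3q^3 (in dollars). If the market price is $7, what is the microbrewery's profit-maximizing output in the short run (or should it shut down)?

Shut down

Strip out fixed cost: VC = 264q - 54q^2 + 3q^3. Then AVC = 264 - 54q + 3q^2 and MC = 264 - 108q + 9q^2.
AVC is minimized where dAVC/dq = -54 + 6q = 0, at q = 9; min AVC = 264 - 54·9 + 3·9^2 = $21.
P = $7 lies below min AVC = $21; no output level covers variable cost.
The firm minimizes its loss by shutting down and losing only its fixed cost of $470.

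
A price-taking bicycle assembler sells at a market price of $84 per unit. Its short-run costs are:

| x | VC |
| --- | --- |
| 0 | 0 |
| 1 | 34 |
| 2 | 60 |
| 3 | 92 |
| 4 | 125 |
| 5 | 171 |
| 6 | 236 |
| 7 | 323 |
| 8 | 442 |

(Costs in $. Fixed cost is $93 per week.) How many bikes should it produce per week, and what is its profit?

x = 6; profit = $175

Compute π = P·x − TC at each output: x=0: -93; x=1: -43; x=2: 15; x=3: 67; x=4: 118; x=5: 156; x=6: 175; x=7: 172; x=8: 137.
Profit is maximized at x = 6. AVC there is 236/6 = $39.33 ≤ P, so producing beats shutting down (which would give -$93).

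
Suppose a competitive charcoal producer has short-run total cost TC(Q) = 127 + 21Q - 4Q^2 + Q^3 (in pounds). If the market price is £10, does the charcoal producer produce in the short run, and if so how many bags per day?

Shut down

Strip out fixed cost: VC = 21Q - 4Q^2 + Q^3. Then AVC = 21 - 4Q + Q^2 and MC = 21 - 8Q + 3Q^2.
AVC is minimized where dAVC/dQ = -4 + 2Q = 0, at Q = 2; min AVC = 21 - 4·2 + 2^2 = £17.
P = £10 lies below min AVC = £17; no output level covers variable cost.
The firm minimizes its loss by shutting down and losing only its fixed cost of £127.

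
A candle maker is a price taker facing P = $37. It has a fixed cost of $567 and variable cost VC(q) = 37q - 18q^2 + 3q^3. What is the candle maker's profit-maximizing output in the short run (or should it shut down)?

Strip out fixed cost: VC = 37q - 18q^2 + 3q^3. Then AVC = 37 - 18q + 3q^2 and MC = 37 - 36q + 9q^2.
AVC is minimized where dAVC/dq = -18 + 6q = 0, at q = 3; min AVC = 37 - 18·3 + 3·3^2 = $10.
Since P = $37 ≥ min AVC = $10, price covers variable cost and the firm should produce.
Set P = MC: 37 = 37 - 36q + 9q^2 → -36q + 9q^2 = 0. The roots are q = 0 and q = 4; the profit-maximizing output is on the rising part of MC, so q* = 4.
Check: AVC at q = 4 is $13 ≤ P, so revenue covers variable cost.
Profit = P·q − TC = 37·4 − 619 = -$471, a loss, but smaller than the $567 fixed cost the firm would lose by shutting down.

Produce at q = 4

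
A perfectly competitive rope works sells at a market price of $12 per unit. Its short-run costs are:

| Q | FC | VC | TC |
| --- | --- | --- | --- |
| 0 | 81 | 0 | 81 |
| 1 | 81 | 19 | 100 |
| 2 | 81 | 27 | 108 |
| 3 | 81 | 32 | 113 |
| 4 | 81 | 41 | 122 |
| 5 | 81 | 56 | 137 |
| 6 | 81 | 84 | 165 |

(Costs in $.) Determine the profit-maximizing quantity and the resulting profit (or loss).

Compute π = P·Q − TC at each output: Q=0: -81; Q=1: -88; Q=2: -84; Q=3: -77; Q=4: -74; Q=5: -77; Q=6: -93.
Profit is maximized at Q = 4. AVC there is 41/4 = $10.25 ≤ P, so producing beats shutting down (which would give -$81).

Q = 4; profit = -$74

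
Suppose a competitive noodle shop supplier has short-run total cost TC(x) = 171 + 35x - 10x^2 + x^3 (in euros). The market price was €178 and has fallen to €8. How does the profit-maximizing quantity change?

Output falls from 11 to 0 (the firm shuts down)

MC = 35 - 20x + 3x^2; the shutdown threshold is min AVC = €10 (at x = 5).
At P = €178 ≥ min AVC, set P = MC on the rising branch: x = 11.
At P = €8 < min AVC = €10, price no longer covers variable cost at any output, so the firm shuts down: x = 0.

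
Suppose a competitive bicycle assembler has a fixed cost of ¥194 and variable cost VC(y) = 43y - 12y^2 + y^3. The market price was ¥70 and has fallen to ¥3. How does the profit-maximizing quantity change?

MC = 43 - 24y + 3y^2; the shutdown threshold is min AVC = ¥7 (at y = 6).
At P = ¥70 ≥ min AVC, set P = MC on the rising branch: y = 9.
At P = ¥3 < min AVC = ¥7, price no longer covers variable cost at any output, so the firm shuts down: y = 0.

Output falls from 9 to 0 (the firm shuts down)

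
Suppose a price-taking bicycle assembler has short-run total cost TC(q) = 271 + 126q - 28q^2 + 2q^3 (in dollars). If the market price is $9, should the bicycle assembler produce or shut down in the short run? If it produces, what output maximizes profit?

Shut down

From TC, MC = TC'(q) = 126 - 56q + 6q^2 and AVC = VC/q = 126 - 28q + 2q^2.
AVC is minimized where dAVC/dq = -28 + 4q = 0, at q = 7; min AVC = 126 - 28·7 + 2·7^2 = $28.
With P < min AVC ($9 < $28), every unit sold adds to the loss.
The firm minimizes its loss by shutting down and losing only its fixed cost of $271.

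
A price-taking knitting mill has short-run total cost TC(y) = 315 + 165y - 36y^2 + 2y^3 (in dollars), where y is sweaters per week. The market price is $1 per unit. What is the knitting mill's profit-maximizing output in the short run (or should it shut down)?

From TC, MC = TC'(y) = 165 - 72y + 6y^2 and AVC = VC/y = 165 - 36y + 2y^2.
AVC is minimized where dAVC/dy = -36 + 4y = 0, at y = 9; min AVC = 165 - 36·9 + 2·9^2 = $3.
With P < min AVC ($1 < $3), every unit sold adds to the loss.
Shutting down limits the loss to fixed cost, $315.

Shut down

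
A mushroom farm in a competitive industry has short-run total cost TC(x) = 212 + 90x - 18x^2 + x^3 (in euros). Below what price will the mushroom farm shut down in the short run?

Short-run supply begins at min AVC. From VC = 90x - 18x^2 + x^3, AVC = 90 - 18x + x^2.
At the minimum of AVC, MC = AVC. MC = 90 - 36x + 3x^2; setting MC = AVC gives 2x^2 - 18x = 0, so x = 9. min AVC = 9.
So the shutdown price is €9.

€9 per unit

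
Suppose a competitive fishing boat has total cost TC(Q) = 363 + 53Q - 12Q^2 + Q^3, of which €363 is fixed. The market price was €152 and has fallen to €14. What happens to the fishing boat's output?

Output falls from 11 to 0 (the firm shuts down)

MC = 53 - 24Q + 3Q^2; the shutdown threshold is min AVC = €17 (at Q = 6).
At P = €152 ≥ min AVC, set P = MC on the rising branch: Q = 11.
At P = €14 < min AVC = €17, price no longer covers variable cost at any output, so the firm shuts down: Q = 0.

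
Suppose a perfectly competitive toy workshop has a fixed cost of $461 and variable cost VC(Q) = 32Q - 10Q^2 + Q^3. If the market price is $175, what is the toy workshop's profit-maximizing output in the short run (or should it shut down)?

Produce at Q = 11

Variable cost is VC = 32Q - 10Q^2 + Q^3, so AVC = VC/Q = 32 - 10Q + Q^2 and MC = dTC/dQ = 32 - 20Q + 3Q^2.
AVC is minimized where dAVC/dQ = -10 + 2Q = 0, at Q = 5; min AVC = 32 - 10·5 + 5^2 = $7.
P = $175 exceeds min AVC = $7, so the firm stays open.
Solving P = MC: -143 - 20Q + 3Q^2 = 0 ⇒ Q = -13/3 or 11. On the upward-sloping branch, Q* = 11.
Check: AVC at Q = 11 is $43 ≤ P, so revenue covers variable cost.
Profit = P·Q − TC = 175·11 − 934 = $991.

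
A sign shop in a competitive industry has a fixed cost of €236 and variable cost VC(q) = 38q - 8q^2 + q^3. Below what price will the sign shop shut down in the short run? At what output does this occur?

Short-run supply begins at min AVC. From VC = 38q - 8q^2 + q^3, AVC = 38 - 8q + q^2.
At the minimum of AVC, MC = AVC. MC = 38 - 16q + 3q^2; setting MC = AVC gives 2q^2 - 8q = 0, so q = 4. min AVC = 22.
So the shutdown price is €22.

€22 per unit, at q = 4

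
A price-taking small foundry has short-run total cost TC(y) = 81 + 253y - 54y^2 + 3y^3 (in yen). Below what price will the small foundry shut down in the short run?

The firm shuts down when price falls below the minimum of average variable cost. AVC = VC/y = 253 - 54y + 3y^2.
dAVC/dy = -54 + 6y = 0 gives y = 9. min AVC = 253 - 54·9 + 3·9^2 = 10.
The firm shuts down for any P below ¥10.

¥10 per unit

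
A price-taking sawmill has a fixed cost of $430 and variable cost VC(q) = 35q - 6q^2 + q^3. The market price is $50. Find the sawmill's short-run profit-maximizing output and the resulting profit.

AVC = 35 - 6q + q^2 has its minimum $26 at q = 3; price $50 clears that bar, so the firm operates.
With MC = 35 - 12q + 3q^2, P = MC on the upward-sloping part at q* = 5.
TR = 50·5 = 250. TC = 430 + 150 = 580. Profit = 250 − 580 = -$330.
That loss of $330 beats the $430 the firm would lose by shutting down; producing recovers $100 of fixed cost.

Profit = -$330 at q = 5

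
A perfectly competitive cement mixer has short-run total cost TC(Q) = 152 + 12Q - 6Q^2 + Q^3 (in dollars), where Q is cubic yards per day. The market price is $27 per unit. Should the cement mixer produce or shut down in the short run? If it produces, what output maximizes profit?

Strip out fixed cost: VC = 12Q - 6Q^2 + Q^3. Then AVC = 12 - 6Q + Q^2 and MC = 12 - 12Q + 3Q^2.
The AVC parabola has its vertex at Q = 6/2 = 3, where AVC = 12 - 6·3 + 3^2 = $3.
Since P = $27 ≥ min AVC = $3, price covers variable cost and the firm should produce.
Solving P = MC: -15 - 12Q + 3Q^2 = 0 ⇒ Q = -1 or 5. On the upward-sloping branch, Q* = 5.
Check: AVC at Q = 5 is $7 ≤ P, so revenue covers variable cost.
Profit = P·Q − TC = 27·5 − 187 = -$52, a loss, but smaller than the $152 fixed cost the firm would lose by shutting down.

Produce at Q = 5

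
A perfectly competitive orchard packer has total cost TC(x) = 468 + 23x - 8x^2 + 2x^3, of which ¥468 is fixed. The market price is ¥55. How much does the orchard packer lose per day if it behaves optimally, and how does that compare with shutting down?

AVC = 23 - 8x + 2x^2 has its minimum ¥15 at x = 2; price ¥55 clears that bar, so the firm operates.
With MC = 23 - 16x + 6x^2, P = MC on the upward-sloping part at x* = 4.
TR = 55·4 = 220. TC = 468 + 92 = 560. Profit = 220 − 560 = -¥340.
That loss of ¥340 beats the ¥468 the firm would lose by shutting down; producing recovers ¥128 of fixed cost.

Profit = -¥340 at x = 4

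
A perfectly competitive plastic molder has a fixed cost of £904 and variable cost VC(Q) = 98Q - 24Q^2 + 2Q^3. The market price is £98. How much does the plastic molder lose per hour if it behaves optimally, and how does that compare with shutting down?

Profit = -£392 at Q = 8

AVC = 98 - 24Q + 2Q^2 has its minimum £26 at Q = 6; price £98 clears that bar, so the firm operates.
MC = 98 - 48Q + 6Q^2. Setting P = MC and taking the root on the rising branch gives Q* = 8.
TR = 98·8 = 784. TC = 904 + 272 = 1176. Profit = 784 − 1176 = -£392.
Shutting down would mean losing the fixed cost of £904, so operating at a loss of £392 is better by £512.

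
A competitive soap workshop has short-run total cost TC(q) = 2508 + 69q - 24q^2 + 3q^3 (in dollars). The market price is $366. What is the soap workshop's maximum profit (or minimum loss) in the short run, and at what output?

Profit = -$78 at q = 9

AVC = 69 - 24q + 3q^2; min AVC = $21 at q = 4. Since P = $366 ≥ min AVC, the firm produces.
With MC = 69 - 48q + 9q^2, P = MC on the upward-sloping part at q* = 9.
TR = 366·9 = 3294. TC = 2508 + 864 = 3372. Profit = 3294 − 3372 = -$78.
That loss of $78 beats the $2508 the firm would lose by shutting down; producing recovers $2430 of fixed cost.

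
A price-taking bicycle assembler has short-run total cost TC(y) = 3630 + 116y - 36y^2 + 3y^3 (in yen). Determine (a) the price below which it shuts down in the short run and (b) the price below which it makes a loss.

AVC = 116 - 36y + 3y^2; minimized at y = 6, giving min AVC = ¥8. That is the shutdown price.
ATC = 3630/y + 116 - 36y + 3y^2. Setting dATC/dy = −3630/y^2 − 36 + 6y = 0 gives y = 11 (since 6·11^3 − 36·11^2 = 3630).
min ATC = 3630/11 + 116 − 36·11 + 3·11^2 = ¥413. That is the break-even price.
Between these two prices the firm operates at a loss; above ¥413 it earns a profit.

Shutdown price = ¥8; break-even price = ¥413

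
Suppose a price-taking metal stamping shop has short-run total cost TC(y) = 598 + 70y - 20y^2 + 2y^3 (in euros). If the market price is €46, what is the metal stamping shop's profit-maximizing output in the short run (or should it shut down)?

Produce at y = 6

Strip out fixed cost: VC = 70y - 20y^2 + 2y^3. Then AVC = 70 - 20y + 2y^2 and MC = 70 - 40y + 6y^2.
AVC hits its minimum where MC = AVC, at y = 5, giving min AVC = 70 - 20·5 + 2·5^2 = €20.
Because €46 ≥ €20, revenue can cover variable cost; the firm operates.
P = MC gives 24 - 40y + 6y^2 = 0, with roots 2/3 and 6. Take the larger (rising MC): y* = 6.
Check: AVC at y = 6 is €22 ≤ P, so revenue covers variable cost.
Profit = P·y − TC = 46·6 − 730 = -€454, a loss, but smaller than the €598 fixed cost the firm would lose by shutting down.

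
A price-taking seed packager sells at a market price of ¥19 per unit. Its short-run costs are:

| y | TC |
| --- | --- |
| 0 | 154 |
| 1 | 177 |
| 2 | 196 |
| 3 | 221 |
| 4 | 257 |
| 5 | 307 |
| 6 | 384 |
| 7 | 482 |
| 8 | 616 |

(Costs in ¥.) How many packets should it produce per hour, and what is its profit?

y = 0 (shut down); profit = -¥154

Compute π = P·y − TC at each output: y=0: -154; y=1: -158; y=2: -158; y=3: -164; y=4: -181; y=5: -212; y=6: -270; y=7: -349; y=8: -464.
Profit is highest at y = 0. Equivalently, the lowest AVC in the table is 42/2 ≈ ¥21 at y = 2, and P = ¥19 falls below it — price never covers variable cost, so the firm shuts down and loses only its fixed cost.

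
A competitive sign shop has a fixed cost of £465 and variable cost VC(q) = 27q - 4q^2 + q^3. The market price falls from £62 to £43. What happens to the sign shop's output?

Output falls from 5 to 4

MC = 27 - 8q + 3q^2; the shutdown threshold is min AVC = £23 (at q = 2).
With P = £62 above the shutdown price, P = MC gives q = 5.
At P = £43 ≥ min AVC, set P = MC: q = 4. The firm stays open but cuts output.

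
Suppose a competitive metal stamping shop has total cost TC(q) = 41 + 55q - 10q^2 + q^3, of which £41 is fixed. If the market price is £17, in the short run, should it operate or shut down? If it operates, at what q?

Shut down

Strip out fixed cost: VC = 55q - 10q^2 + q^3. Then AVC = 55 - 10q + q^2 and MC = 55 - 20q + 3q^2.
The AVC parabola has its vertex at q = 10/2 = 5, where AVC = 55 - 10·5 + 5^2 = £30.
Since P = £17 < min AVC = £30, price fails to cover variable cost at any output.
The firm minimizes its loss by shutting down and losing only its fixed cost of £41.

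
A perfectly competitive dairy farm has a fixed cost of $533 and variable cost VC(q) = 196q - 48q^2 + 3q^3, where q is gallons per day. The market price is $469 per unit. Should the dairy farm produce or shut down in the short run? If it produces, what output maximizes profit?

Produce at q = 13

From TC, MC = TC'(q) = 196 - 96q + 9q^2 and AVC = VC/q = 196 - 48q + 3q^2.
The AVC parabola has its vertex at q = 48/6 = 8, where AVC = 196 - 48·8 + 3·8^2 = $4.
P = $469 exceeds min AVC = $4, so the firm stays open.
Set P = MC: 469 = 196 - 96q + 9q^2 → -273 - 96q + 9q^2 = 0. The roots are q = -7/3 and q = 13; the profit-maximizing output is on the rising part of MC, so q* = 13.
Check: AVC at q = 13 is $79 ≤ P, so revenue covers variable cost.
Profit = P·q − TC = 469·13 − 1560 = $4537.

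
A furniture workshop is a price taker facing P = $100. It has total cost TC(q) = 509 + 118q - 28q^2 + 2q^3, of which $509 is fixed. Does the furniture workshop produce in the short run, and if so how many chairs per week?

Produce at q = 9

Variable cost is VC = 118q - 28q^2 + 2q^3, so AVC = VC/q = 118 - 28q + 2q^2 and MC = dTC/dq = 118 - 56q + 6q^2.
AVC is minimized where dAVC/dq = -28 + 4q = 0, at q = 7; min AVC = 118 - 28·7 + 2·7^2 = $20.
P = $100 exceeds min AVC = $20, so the firm stays open.
P = MC gives 18 - 56q + 6q^2 = 0, with roots 1/3 and 9. Take the larger (rising MC): q* = 9.
Check: AVC at q = 9 is $28 ≤ P, so revenue covers variable cost.
Profit = P·q − TC = 100·9 − 761 = $139.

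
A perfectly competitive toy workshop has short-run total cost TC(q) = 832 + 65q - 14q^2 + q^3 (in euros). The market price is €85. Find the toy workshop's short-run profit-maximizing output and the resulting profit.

Profit = -€232 at q = 10

AVC = 65 - 14q + q^2; min AVC = €16 at q = 7. Since P = €85 ≥ min AVC, the firm produces.
With MC = 65 - 28q + 3q^2, P = MC on the upward-sloping part at q* = 10.
TR = 85·10 = 850. TC = 832 + 250 = 1082. Profit = 850 − 1082 = -€232.
By producing, the firm covers all variable cost plus €600 of fixed cost; shutting down would lose the full €832.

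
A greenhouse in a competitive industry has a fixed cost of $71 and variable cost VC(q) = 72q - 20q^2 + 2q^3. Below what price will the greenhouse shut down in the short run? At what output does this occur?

The shutdown price is the minimum of AVC. VC = 72q - 20q^2 + 2q^3, so AVC = 72 - 20q + 2q^2.
At the minimum of AVC, MC = AVC. MC = 72 - 40q + 6q^2; setting MC = AVC gives 4q^2 - 20q = 0, so q = 5. min AVC = 22.
For P < $22 the firm produces nothing.

$22 per unit, at q = 5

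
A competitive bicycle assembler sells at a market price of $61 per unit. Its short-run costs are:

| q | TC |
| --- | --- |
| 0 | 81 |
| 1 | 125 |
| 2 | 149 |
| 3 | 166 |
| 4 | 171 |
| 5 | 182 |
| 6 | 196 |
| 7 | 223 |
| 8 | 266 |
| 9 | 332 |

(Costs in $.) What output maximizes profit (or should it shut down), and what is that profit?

q = 8; profit = $222

Profit at each row (π = 61q − TC): q=0: -81; q=1: -64; q=2: -27; q=3: 17; q=4: 73; q=5: 123; q=6: 170; q=7: 204; q=8: 222; q=9: 217.
Profit is maximized at q = 8. AVC there is 185/8 = $23.12 ≤ P, so producing beats shutting down (which would give -$81).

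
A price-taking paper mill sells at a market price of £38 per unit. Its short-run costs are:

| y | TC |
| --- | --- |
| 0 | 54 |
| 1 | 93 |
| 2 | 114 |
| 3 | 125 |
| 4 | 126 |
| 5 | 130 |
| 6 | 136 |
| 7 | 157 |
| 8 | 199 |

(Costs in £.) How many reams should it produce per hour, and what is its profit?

y = 7; profit = £109

Compute π = P·y − TC at each output: y=0: -54; y=1: -55; y=2: -38; y=3: -11; y=4: 26; y=5: 60; y=6: 92; y=7: 109; y=8: 105.
Profit is maximized at y = 7. AVC there is 103/7 = £14.71 ≤ P, so producing beats shutting down (which would give -£54).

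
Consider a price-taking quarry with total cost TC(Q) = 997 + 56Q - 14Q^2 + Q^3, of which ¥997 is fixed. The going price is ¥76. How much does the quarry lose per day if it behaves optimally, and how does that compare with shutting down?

AVC = 56 - 14Q + Q^2 has its minimum ¥7 at Q = 7; price ¥76 clears that bar, so the firm operates.
MC = 56 - 28Q + 3Q^2. Setting P = MC and taking the root on the rising branch gives Q* = 10.
TR = 76·10 = 760. TC = 997 + 160 = 1157. Profit = 760 − 1157 = -¥397.
That loss of ¥397 beats the ¥997 the firm would lose by shutting down; producing recovers ¥600 of fixed cost.

Profit = -¥397 at Q = 10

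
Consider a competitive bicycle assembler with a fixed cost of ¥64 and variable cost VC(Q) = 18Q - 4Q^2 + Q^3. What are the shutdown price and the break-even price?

Shutdown price = ¥14; break-even price = ¥34

Shutdown price = min AVC. AVC = 18 - 4Q + Q^2, with vertex at Q = 2 and minimum ¥14.
ATC = 64/Q + 18 - 4Q + Q^2. Setting dATC/dQ = −64/Q^2 − 4 + 2Q = 0 gives Q = 4 (since 2·4^3 − 4·4^2 = 64).
min ATC = 64/4 + 18 − 4·4 + 4^2 = ¥34. That is the break-even price.
For ¥14 ≤ P < ¥34 the firm produces at a loss; below ¥14 it shuts down.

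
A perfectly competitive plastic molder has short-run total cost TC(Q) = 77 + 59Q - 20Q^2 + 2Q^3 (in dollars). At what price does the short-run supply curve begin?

The shutdown price is the minimum of AVC. VC = 59Q - 20Q^2 + 2Q^3, so AVC = 59 - 20Q + 2Q^2.
dAVC/dQ = -20 + 4Q = 0 gives Q = 5. min AVC = 59 - 20·5 + 2·5^2 = 9.
For P < $9 the firm produces nothing.

$9 per unit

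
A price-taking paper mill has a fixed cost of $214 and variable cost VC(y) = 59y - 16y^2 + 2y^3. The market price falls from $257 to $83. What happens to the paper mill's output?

AVC = 59 - 16y + 2y^2, minimized at y = 4 where min AVC = $27. MC = 59 - 32y + 6y^2.
At P = $257 ≥ min AVC, set P = MC on the rising branch: y = 9.
At P = $83 ≥ min AVC, set P = MC: y = 6. The firm stays open but cuts output.

Output falls from 9 to 6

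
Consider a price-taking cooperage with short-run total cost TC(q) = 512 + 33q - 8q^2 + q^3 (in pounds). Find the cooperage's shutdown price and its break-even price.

Shutdown price = £17; break-even price = £97

Shutdown price = min AVC. AVC = 33 - 8q + q^2, with vertex at q = 4 and minimum £17.
ATC = 512/q + 33 - 8q + q^2. Setting dATC/dq = −512/q^2 − 8 + 2q = 0 gives q = 8 (since 2·8^3 − 8·8^2 = 512).
min ATC = 512/8 + 33 − 8·8 + 8^2 = £97. That is the break-even price.
For £17 ≤ P < £97 the firm produces at a loss; below £17 it shuts down.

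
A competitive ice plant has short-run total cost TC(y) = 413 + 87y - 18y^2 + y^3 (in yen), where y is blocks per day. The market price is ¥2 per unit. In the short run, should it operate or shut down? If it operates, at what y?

Shut down

From TC, MC = TC'(y) = 87 - 36y + 3y^2 and AVC = VC/y = 87 - 18y + y^2.
The AVC parabola has its vertex at y = 18/2 = 9, where AVC = 87 - 18·9 + 9^2 = ¥6.
Since P = ¥2 < min AVC = ¥6, price fails to cover variable cost at any output.
Best response: produce nothing and absorb the ¥413 fixed cost.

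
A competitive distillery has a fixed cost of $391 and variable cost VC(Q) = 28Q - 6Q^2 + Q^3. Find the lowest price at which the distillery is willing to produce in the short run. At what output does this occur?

$19 per unit, at Q = 3

The shutdown price is the minimum of AVC. VC = 28Q - 6Q^2 + Q^3, so AVC = 28 - 6Q + Q^2.
dAVC/dQ = -6 + 2Q = 0 gives Q = 3. min AVC = 28 - 6·3 + 3^2 = 19.
For P < $19 the firm produces nothing.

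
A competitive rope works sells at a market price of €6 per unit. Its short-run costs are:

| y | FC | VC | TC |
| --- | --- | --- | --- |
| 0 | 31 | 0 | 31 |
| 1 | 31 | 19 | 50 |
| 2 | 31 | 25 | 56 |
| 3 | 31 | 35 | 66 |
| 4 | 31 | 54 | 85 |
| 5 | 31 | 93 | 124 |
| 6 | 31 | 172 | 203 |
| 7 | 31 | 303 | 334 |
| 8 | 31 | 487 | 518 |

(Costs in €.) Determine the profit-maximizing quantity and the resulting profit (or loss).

y = 0 (shut down); profit = -€31

Profit at each row (π = 6y − TC): y=0: -31; y=1: -44; y=2: -44; y=3: -48; y=4: -61; y=5: -94; y=6: -167; y=7: -292; y=8: -470.
Profit is highest at y = 0. Equivalently, the lowest AVC in the table is 35/3 ≈ €11.67 at y = 3, and P = €6 falls below it — price never covers variable cost, so the firm shuts down and loses only its fixed cost.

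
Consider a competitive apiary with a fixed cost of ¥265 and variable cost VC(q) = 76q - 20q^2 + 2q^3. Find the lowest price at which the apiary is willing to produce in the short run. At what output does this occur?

Short-run supply begins at min AVC. From VC = 76q - 20q^2 + 2q^3, AVC = 76 - 20q + 2q^2.
At the minimum of AVC, MC = AVC. MC = 76 - 40q + 6q^2; setting MC = AVC gives 4q^2 - 20q = 0, so q = 5. min AVC = 26.
For P < ¥26 the firm produces nothing.

¥26 per unit, at q = 5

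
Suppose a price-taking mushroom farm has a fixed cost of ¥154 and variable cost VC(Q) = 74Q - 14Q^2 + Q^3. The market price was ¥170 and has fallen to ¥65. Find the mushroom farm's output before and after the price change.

Output falls from 12 to 9

MC = 74 - 28Q + 3Q^2; the shutdown threshold is min AVC = ¥25 (at Q = 7).
At P = ¥170 ≥ min AVC, set P = MC on the rising branch: Q = 12.
At P = ¥65 ≥ min AVC, set P = MC: Q = 9. The firm stays open but cuts output.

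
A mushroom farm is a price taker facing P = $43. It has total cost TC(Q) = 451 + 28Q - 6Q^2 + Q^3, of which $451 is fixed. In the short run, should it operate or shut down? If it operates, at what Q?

Strip out fixed cost: VC = 28Q - 6Q^2 + Q^3. Then AVC = 28 - 6Q + Q^2 and MC = 28 - 12Q + 3Q^2.
AVC is minimized where dAVC/dQ = -6 + 2Q = 0, at Q = 3; min AVC = 28 - 6·3 + 3^2 = $19.
P = $43 exceeds min AVC = $19, so the firm stays open.
P = MC gives -15 - 12Q + 3Q^2 = 0, with roots -1 and 5. Take the larger (rising MC): Q* = 5.
Check: AVC at Q = 5 is $23 ≤ P, so revenue covers variable cost.
Profit = P·Q − TC = 43·5 − 566 = -$351, a loss, but smaller than the $451 fixed cost the firm would lose by shutting down.

Produce at Q = 5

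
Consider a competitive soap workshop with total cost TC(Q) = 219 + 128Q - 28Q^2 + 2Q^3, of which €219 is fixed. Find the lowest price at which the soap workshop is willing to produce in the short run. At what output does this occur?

€30 per unit, at Q = 7

Short-run supply begins at min AVC. From VC = 128Q - 28Q^2 + 2Q^3, AVC = 128 - 28Q + 2Q^2.
dAVC/dQ = -28 + 4Q = 0 gives Q = 7. min AVC = 128 - 28·7 + 2·7^2 = 30.
So the shutdown price is €30.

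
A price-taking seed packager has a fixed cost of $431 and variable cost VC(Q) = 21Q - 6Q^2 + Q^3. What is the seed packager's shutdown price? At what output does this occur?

The firm shuts down when price falls below the minimum of average variable cost. AVC = VC/Q = 21 - 6Q + Q^2.
At the minimum of AVC, MC = AVC. MC = 21 - 12Q + 3Q^2; setting MC = AVC gives 2Q^2 - 6Q = 0, so Q = 3. min AVC = 12.
For P < $12 the firm produces nothing.

$12 per unit, at Q = 3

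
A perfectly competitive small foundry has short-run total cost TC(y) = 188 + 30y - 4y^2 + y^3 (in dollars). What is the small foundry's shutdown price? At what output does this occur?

The shutdown price is the minimum of AVC. VC = 30y - 4y^2 + y^3, so AVC = 30 - 4y + y^2.
dAVC/dy = -4 + 2y = 0 gives y = 2. min AVC = 30 - 4·2 + 2^2 = 26.
For P < $26 the firm produces nothing.

$26 per unit, at y = 2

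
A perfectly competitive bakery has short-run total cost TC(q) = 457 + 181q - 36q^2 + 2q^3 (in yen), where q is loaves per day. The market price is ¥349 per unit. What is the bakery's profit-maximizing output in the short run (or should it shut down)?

Strip out fixed cost: VC = 181q - 36q^2 + 2q^3. Then AVC = 181 - 36q + 2q^2 and MC = 181 - 72q + 6q^2.
The AVC parabola has its vertex at q = 36/4 = 9, where AVC = 181 - 36·9 + 2·9^2 = ¥19.
P = ¥349 exceeds min AVC = ¥19, so the firm stays open.
Solving P = MC: -168 - 72q + 6q^2 = 0 ⇒ q = -2 or 14. On the upward-sloping branch, q* = 14.
Check: AVC at q = 14 is ¥69 ≤ P, so revenue covers variable cost.
Profit = P·q − TC = 349·14 − 1423 = ¥3463.

Produce at q = 14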